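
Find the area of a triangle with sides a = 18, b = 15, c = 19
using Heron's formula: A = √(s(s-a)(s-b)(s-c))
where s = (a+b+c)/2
s = (18 + 15 + 19)/2 = 52/2 = 26
s − a = 8, s − b = 11, s − c = 7
s(s−a)(s−b)(s−c) = 26·8·11·7 = 16016
Area = √16016 ≈ 126.554

s = 26.0, Area = 126.6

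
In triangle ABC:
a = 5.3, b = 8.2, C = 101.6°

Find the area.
Two sides and the included angle (SAS): A = ½·a·b·sin(C) = ½·5.3·8.2·sin(101.6°)
sin(101.6°) ≈ 0.979575
A ≈ ½·43.46·0.979575 = 21.73·0.979575 ≈ 21.2862

Area = 21.29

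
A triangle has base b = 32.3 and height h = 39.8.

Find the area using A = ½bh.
A = ½·b·h = ½·32.3·39.8 = ½·1285.54 = 642.77

Area = 642.77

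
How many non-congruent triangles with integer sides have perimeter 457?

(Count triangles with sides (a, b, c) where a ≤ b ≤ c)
Let a ≤ b ≤ c with a + b + c = 457. The only binding inequality is a + b > c, i.e. 457 − c > c, so c < 457/2; and c ≥ 457/3 since c is the largest side.
So 153 ≤ c ≤ 228. For each c, b runs from ⌈(457 − c)/2⌉ up to c (then a = 457 − b − c satisfies 1 ≤ a ≤ b automatically), giving c − ⌈(457 − c)/2⌉ + 1 choices.
Summing over c: 2 + 3 + 5 + 6 + … + 113 + 114  (76 terms, c = 153, …, 228) = 4408
Check (closed form: nearest integer to p²/48 for even p, (p+3)²/48 for odd p): (457+3)²/48 = 460²/48 = 211600/48 ≈ 4408.33 → 4408

4408 triangles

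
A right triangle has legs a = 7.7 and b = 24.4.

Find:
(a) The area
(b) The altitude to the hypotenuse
(a) The legs are perpendicular, so Area = ½·a·b = ½·7.7·24.4 = ½·187.88 = 93.94
(b) Hypotenuse c = √(a² + b²) = √(59.29 + 595.36) = √654.65 ≈ 25.5861
    Area = ½·c·h_c  ⇒  h_c = 2·Area/c = 187.88/25.5861 ≈ 7.34304

Area = 93.94, h_c = 7.343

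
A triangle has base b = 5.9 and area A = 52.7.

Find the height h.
A = ½·b·h  ⇒  h = 2A/b = 2·52.7/5.9 = 105.4/5.9 ≈ 17.8644

h = 17.86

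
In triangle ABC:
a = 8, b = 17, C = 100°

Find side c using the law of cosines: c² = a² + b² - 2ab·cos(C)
c² = 8² + 17² − 2·8·17·cos(100°)
cos(100°) ≈ -0.173648
c² ≈ 64 + 289 − 272·(-0.173648) ≈ 353 + 47.2323 ≈ 400.232
c ≈ √400.232 ≈ 20.0058

c = 20.01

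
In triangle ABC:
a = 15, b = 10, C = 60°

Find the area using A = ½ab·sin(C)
A = ½·a·b·sin(C) = ½·15·10·sin(60°)
sin(60°) ≈ 0.866025
A ≈ ½·150·0.866025 = 75·0.866025 ≈ 64.9519

Area = 64.95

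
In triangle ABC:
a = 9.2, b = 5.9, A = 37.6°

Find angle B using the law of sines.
a/sin(A) = b/sin(B)  ⇒  sin(B) = b·sin(A)/a = 5.9·sin(37.6°)/9.2
sin(37.6°) ≈ 0.610145
sin(B) ≈ 5.9·0.610145/9.2 ≈ 3.59986/9.2 ≈ 0.391289
B = arcsin(0.391289) ≈ 23.0347°
(Since b ≤ a we need B ≤ A, so the obtuse alternative 180° − 23.0347° ≈ 156.965° is rejected.)

B = 23.03°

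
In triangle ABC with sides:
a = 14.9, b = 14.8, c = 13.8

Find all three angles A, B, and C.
Law of cosines for each angle (a² = 222.01, b² = 219.04, c² = 190.44):
cos(A) = (b² + c² − a²)/(2bc) = (219.04 + 190.44 − 222.01)/(2·14.8·13.8) = 187.47/408.48 ≈ 0.458945  ⇒  A ≈ 62.6809°
cos(B) = (a² + c² − b²)/(2ac) = (222.01 + 190.44 − 219.04)/(2·14.9·13.8) = 193.41/411.24 ≈ 0.470309  ⇒  B ≈ 61.9456°
cos(C) = (a² + b² − c²)/(2ab) = (222.01 + 219.04 − 190.44)/(2·14.9·14.8) = 250.61/441.04 ≈ 0.568225  ⇒  C ≈ 55.3735°
Check: A + B + C ≈ 180°

A = 62.68°, B = 61.95°, C = 55.37°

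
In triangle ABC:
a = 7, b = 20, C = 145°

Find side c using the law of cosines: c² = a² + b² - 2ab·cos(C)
c² = 7² + 20² − 2·7·20·cos(145°)
cos(145°) ≈ -0.819152
c² ≈ 49 + 400 − 280·(-0.819152) ≈ 449 + 229.363 ≈ 678.363
c ≈ √678.363 ≈ 26.0454

c = 26.05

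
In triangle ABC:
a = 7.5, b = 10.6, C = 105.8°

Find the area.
Two sides and the included angle (SAS): A = ½·a·b·sin(C) = ½·7.5·10.6·sin(105.8°)
sin(105.8°) ≈ 0.962218
A ≈ ½·79.5·0.962218 = 39.75·0.962218 ≈ 38.2482

Area = 38.25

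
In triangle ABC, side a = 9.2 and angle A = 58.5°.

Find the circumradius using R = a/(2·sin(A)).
R = a/(2·sin(A)) = 9.2/(2·sin(58.5°))
sin(58.5°) ≈ 0.85264
R ≈ 9.2/(2·0.85264) = 9.2/1.70528 ≈ 5.39501

R = 5.395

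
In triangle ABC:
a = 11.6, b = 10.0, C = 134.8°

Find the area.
Two sides and the included angle (SAS): A = ½·a·b·sin(C) = ½·11.6·10.0·sin(134.8°)
sin(134.8°) ≈ 0.709571
A ≈ ½·116·0.709571 = 58·0.709571 ≈ 41.1551

Area = 41.16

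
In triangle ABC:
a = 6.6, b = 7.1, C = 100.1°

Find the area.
Two sides and the included angle (SAS): A = ½·a·b·sin(C) = ½·6.6·7.1·sin(100.1°)
sin(100.1°) ≈ 0.984503
A ≈ ½·46.86·0.984503 = 23.43·0.984503 ≈ 23.0669

Area = 23.07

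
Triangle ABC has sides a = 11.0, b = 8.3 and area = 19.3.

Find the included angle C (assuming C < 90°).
Area = ½·a·b·sin(C)  ⇒  sin(C) = 2·Area/(a·b) = 2·19.3/(11.0·8.3) = 38.6/91.3 ≈ 0.422782
C = arcsin(0.422782) ≈ 25.0104° (taking the acute solution since C < 90°)

C = 25.01°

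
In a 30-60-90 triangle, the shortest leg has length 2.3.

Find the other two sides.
In a 30-60-90 triangle the sides are in ratio 1 : √3 : 2 (short leg : long leg : hypotenuse).
Long leg = 2.3·√3 ≈ 2.3·1.73205 ≈ 3.98372
Hypotenuse = 2·2.3 = 4.6

Long leg = 2.3√3 = 3.984, Hypotenuse = 4.6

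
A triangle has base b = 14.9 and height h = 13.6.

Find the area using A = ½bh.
A = ½·b·h = ½·14.9·13.6 = ½·202.64 = 101.32

Area = 101.32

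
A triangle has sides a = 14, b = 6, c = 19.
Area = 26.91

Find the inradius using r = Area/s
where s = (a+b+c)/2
s = (14 + 6 + 19)/2 = 39/2 = 19.5
r = Area/s = 26.91/19.5 ≈ 1.38

r = 1.38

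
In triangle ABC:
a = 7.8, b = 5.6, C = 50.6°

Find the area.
Two sides and the included angle (SAS): A = ½·a·b·sin(C) = ½·7.8·5.6·sin(50.6°)
sin(50.6°) ≈ 0.772734
A ≈ ½·43.68·0.772734 = 21.84·0.772734 ≈ 16.8765

Area = 16.88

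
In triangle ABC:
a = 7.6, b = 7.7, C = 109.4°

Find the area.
Two sides and the included angle (SAS): A = ½·a·b·sin(C) = ½·7.6·7.7·sin(109.4°)
sin(109.4°) ≈ 0.943223
A ≈ ½·58.52·0.943223 = 29.26·0.943223 ≈ 27.5987

Area = 27.6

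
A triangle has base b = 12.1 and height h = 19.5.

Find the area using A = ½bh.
A = ½·b·h = ½·12.1·19.5 = ½·235.95 = 117.975

Area = 117.975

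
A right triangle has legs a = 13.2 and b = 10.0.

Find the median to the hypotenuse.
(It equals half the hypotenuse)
Hypotenuse c = √(a² + b²) = √(174.24 + 100) = √274.24 ≈ 16.5602
Median to hypotenuse = c/2 ≈ 16.5602/2 ≈ 8.2801

Median = 8.28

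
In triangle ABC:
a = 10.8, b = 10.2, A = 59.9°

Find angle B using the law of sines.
a/sin(A) = b/sin(B)  ⇒  sin(B) = b·sin(A)/a = 10.2·sin(59.9°)/10.8
sin(59.9°) ≈ 0.865151
sin(B) ≈ 10.2·0.865151/10.8 ≈ 8.82454/10.8 ≈ 0.817087
B = arcsin(0.817087) ≈ 54.7943°
(Since b ≤ a we need B ≤ A, so the obtuse alternative 180° − 54.7943° ≈ 125.206° is rejected.)

B = 54.79°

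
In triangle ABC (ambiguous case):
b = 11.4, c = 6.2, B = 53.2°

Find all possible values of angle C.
b/sin(B) = c/sin(C)  ⇒  sin(C) = c·sin(B)/b = 6.2·sin(53.2°)/11.4
sin(53.2°) ≈ 0.800731
sin(C) ≈ 6.2·0.800731/11.4 ≈ 4.96453/11.4 ≈ 0.435485
Candidate 1: C₁ = arcsin(0.435485) ≈ 25.8162°  →  A = 180° − 53.2° − 25.8162° ≈ 100.984° > 0, valid
Candidate 2: C₂ = 180° − C₁ ≈ 154.184°  →  A = 180° − 53.2° − 154.184° ≈ -27.3838° ≤ 0, not a valid triangle

C = 25.82° (one solution)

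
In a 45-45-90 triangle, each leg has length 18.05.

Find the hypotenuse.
In a 45-45-90 triangle the sides are in ratio 1 : 1 : √2, so hypotenuse = leg·√2.
Hypotenuse = 18.05·√2 ≈ 18.05·1.41421 ≈ 25.5266

Hypotenuse = 18.05√2 = 25.53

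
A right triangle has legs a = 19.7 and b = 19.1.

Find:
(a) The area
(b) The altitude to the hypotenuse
(a) The legs are perpendicular, so Area = ½·a·b = ½·19.7·19.1 = ½·376.27 = 188.135
(b) Hypotenuse c = √(a² + b²) = √(388.09 + 364.81) = √752.9 ≈ 27.439
    Area = ½·c·h_c  ⇒  h_c = 2·Area/c = 376.27/27.439 ≈ 13.713

Area = 188.135, h_c = 13.71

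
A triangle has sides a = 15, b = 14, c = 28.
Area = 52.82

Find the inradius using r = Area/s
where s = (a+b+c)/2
s = (15 + 14 + 28)/2 = 57/2 = 28.5
r = Area/s = 52.82/28.5 ≈ 1.85333

r = 1.853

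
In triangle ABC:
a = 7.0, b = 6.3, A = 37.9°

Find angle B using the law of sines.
a/sin(A) = b/sin(B)  ⇒  sin(B) = b·sin(A)/a = 6.3·sin(37.9°)/7.0
sin(37.9°) ≈ 0.614285
sin(B) ≈ 6.3·0.614285/7.0 ≈ 3.87/7.0 ≈ 0.552857
B = arcsin(0.552857) ≈ 33.5632°
(Since b ≤ a we need B ≤ A, so the obtuse alternative 180° − 33.5632° ≈ 146.437° is rejected.)

B = 33.56°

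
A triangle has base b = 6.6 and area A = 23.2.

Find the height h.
A = ½·b·h  ⇒  h = 2A/b = 2·23.2/6.6 = 46.4/6.6 ≈ 7.0303

h = 7.03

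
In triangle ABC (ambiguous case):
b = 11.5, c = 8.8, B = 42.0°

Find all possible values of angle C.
b/sin(B) = c/sin(C)  ⇒  sin(C) = c·sin(B)/b = 8.8·sin(42.0°)/11.5
sin(42.0°) ≈ 0.669131
sin(C) ≈ 8.8·0.669131/11.5 ≈ 5.88835/11.5 ≈ 0.51203
Candidate 1: C₁ = arcsin(0.51203) ≈ 30.7992°  →  A = 180° − 42.0° − 30.7992° ≈ 107.201° > 0, valid
Candidate 2: C₂ = 180° − C₁ ≈ 149.201°  →  A = 180° − 42.0° − 149.201° ≈ -11.2008° ≤ 0, not a valid triangle

C = 30.8° (one solution)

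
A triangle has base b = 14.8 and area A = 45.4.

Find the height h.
A = ½·b·h  ⇒  h = 2A/b = 2·45.4/14.8 = 90.8/14.8 ≈ 6.13514

h = 6.135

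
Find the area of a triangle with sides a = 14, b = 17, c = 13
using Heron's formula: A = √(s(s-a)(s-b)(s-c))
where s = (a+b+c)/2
s = (14 + 17 + 13)/2 = 44/2 = 22
s − a = 8, s − b = 5, s − c = 9
s(s−a)(s−b)(s−c) = 22·8·5·9 = 7920
Area = √7920 ≈ 88.9944

s = 22.0, Area = 88.99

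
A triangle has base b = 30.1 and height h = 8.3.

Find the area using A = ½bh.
A = ½·b·h = ½·30.1·8.3 = ½·249.83 = 124.915

Area = 124.915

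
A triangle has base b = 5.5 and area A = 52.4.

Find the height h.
A = ½·b·h  ⇒  h = 2A/b = 2·52.4/5.5 = 104.8/5.5 ≈ 19.0545

h = 19.05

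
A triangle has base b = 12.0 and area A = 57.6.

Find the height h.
A = ½·b·h  ⇒  h = 2A/b = 2·57.6/12.0 = 115.2/12.0 ≈ 9.6

h = 9.6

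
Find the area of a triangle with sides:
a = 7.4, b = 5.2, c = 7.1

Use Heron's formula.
s = (7.4 + 5.2 + 7.1)/2 = 19.7/2 = 9.85
s − a = 2.45, s − b = 4.65, s − c = 2.75
s(s−a)(s−b)(s−c) = 9.85·2.45·4.65·2.75 ≈ 308.594
Area = √308.594 ≈ 17.5669

Area = 17.57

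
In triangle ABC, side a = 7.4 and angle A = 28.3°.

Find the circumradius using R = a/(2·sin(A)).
R = a/(2·sin(A)) = 7.4/(2·sin(28.3°))
sin(28.3°) ≈ 0.474088
R ≈ 7.4/(2·0.474088) = 7.4/0.948176 ≈ 7.80445

R = 7.804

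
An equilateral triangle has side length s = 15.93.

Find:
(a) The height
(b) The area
(a) The height splits the triangle into two 30-60-90 halves: h = s·√3/2 = 15.93·1.73205/2 ≈ 27.5916/2 ≈ 13.7958
(b) Area = (√3/4)·s² = (√3/4)·15.93² = (√3/4)·253.7649 ≈ 0.433013·253.7649 ≈ 109.883

Height = 13.8, Area = 109.9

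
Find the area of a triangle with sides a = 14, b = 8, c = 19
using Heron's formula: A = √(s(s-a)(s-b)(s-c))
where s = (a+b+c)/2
s = (14 + 8 + 19)/2 = 41/2 = 20.5
s − a = 6.5, s − b = 12.5, s − c = 1.5
s(s−a)(s−b)(s−c) = 20.5·6.5·12.5·1.5 = 2498.4375
Area = √2498.4375 ≈ 49.9844

s = 20.5, Area = 49.98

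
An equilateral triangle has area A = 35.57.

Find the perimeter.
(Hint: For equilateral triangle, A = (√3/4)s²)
A = (√3/4)s²  ⇒  s² = 4A/√3 = 4·35.57/√3 = 142.28/1.73205 ≈ 82.1454
s ≈ √82.1454 ≈ 9.06341
Perimeter = 3s ≈ 3·9.06341 ≈ 27.1902

Perimeter = 27.19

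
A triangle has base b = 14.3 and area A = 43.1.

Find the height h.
A = ½·b·h  ⇒  h = 2A/b = 2·43.1/14.3 = 86.2/14.3 ≈ 6.02797

h = 6.028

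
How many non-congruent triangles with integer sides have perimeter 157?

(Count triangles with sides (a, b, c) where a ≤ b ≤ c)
Let a ≤ b ≤ c with a + b + c = 157. The only binding inequality is a + b > c, i.e. 157 − c > c, so c < 157/2; and c ≥ 157/3 since c is the largest side.
So 53 ≤ c ≤ 78. For each c, b runs from ⌈(157 − c)/2⌉ up to c (then a = 157 − b − c satisfies 1 ≤ a ≤ b automatically), giving c − ⌈(157 − c)/2⌉ + 1 choices.
Summing over c: 2 + 3 + 5 + 6 + … + 38 + 39  (26 terms, c = 53, …, 78) = 533
Check (closed form: nearest integer to p²/48 for even p, (p+3)²/48 for odd p): (157+3)²/48 = 160²/48 = 25600/48 ≈ 533.33 → 533

533 triangles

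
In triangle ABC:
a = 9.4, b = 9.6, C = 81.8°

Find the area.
Two sides and the included angle (SAS): A = ½·a·b·sin(C) = ½·9.4·9.6·sin(81.8°)
sin(81.8°) ≈ 0.989776
A ≈ ½·90.24·0.989776 = 45.12·0.989776 ≈ 44.6587

Area = 44.66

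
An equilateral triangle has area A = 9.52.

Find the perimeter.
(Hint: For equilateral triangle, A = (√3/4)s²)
A = (√3/4)s²  ⇒  s² = 4A/√3 = 4·9.52/√3 = 38.08/1.73205 ≈ 21.9855
s ≈ √21.9855 ≈ 4.68887
Perimeter = 3s ≈ 3·4.68887 ≈ 14.0666

Perimeter = 14.07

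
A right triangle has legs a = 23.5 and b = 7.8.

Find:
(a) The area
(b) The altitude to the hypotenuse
(a) The legs are perpendicular, so Area = ½·a·b = ½·23.5·7.8 = ½·183.3 = 91.65
(b) Hypotenuse c = √(a² + b²) = √(552.25 + 60.84) = √613.09 ≈ 24.7607
    Area = ½·c·h_c  ⇒  h_c = 2·Area/c = 183.3/24.7607 ≈ 7.40287

Area = 91.65, h_c = 7.403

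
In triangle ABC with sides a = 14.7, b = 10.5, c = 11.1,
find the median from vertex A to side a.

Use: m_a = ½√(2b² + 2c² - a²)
m_a = ½√(2·10.5² + 2·11.1² − 14.7²) = ½√(2·110.25 + 2·123.21 − 216.09) = ½√(220.5 + 246.42 − 216.09) = ½√250.83
√250.83 ≈ 15.8376, so m_a ≈ 7.91881

m_a = 7.919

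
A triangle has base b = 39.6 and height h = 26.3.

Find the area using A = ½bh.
A = ½·b·h = ½·39.6·26.3 = ½·1041.48 = 520.74

Area = 520.74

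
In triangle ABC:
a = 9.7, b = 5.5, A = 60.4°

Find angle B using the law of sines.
a/sin(A) = b/sin(B)  ⇒  sin(B) = b·sin(A)/a = 5.5·sin(60.4°)/9.7
sin(60.4°) ≈ 0.869495
sin(B) ≈ 5.5·0.869495/9.7 ≈ 4.78222/9.7 ≈ 0.493013
B = arcsin(0.493013) ≈ 29.5388°
(Since b ≤ a we need B ≤ A, so the obtuse alternative 180° − 29.5388° ≈ 150.461° is rejected.)

B = 29.54°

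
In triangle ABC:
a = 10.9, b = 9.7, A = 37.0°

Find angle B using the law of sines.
a/sin(A) = b/sin(B)  ⇒  sin(B) = b·sin(A)/a = 9.7·sin(37.0°)/10.9
sin(37.0°) ≈ 0.601815
sin(B) ≈ 9.7·0.601815/10.9 ≈ 5.83761/10.9 ≈ 0.53556
B = arcsin(0.53556) ≈ 32.3819°
(Since b ≤ a we need B ≤ A, so the obtuse alternative 180° − 32.3819° ≈ 147.618° is rejected.)

B = 32.38°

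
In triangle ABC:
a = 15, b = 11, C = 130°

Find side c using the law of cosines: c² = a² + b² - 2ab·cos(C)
c² = 15² + 11² − 2·15·11·cos(130°)
cos(130°) ≈ -0.642788
c² ≈ 225 + 121 − 330·(-0.642788) ≈ 346 + 212.12 ≈ 558.12
c ≈ √558.12 ≈ 23.6246

c = 23.62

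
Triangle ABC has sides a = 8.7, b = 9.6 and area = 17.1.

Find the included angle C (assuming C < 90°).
Area = ½·a·b·sin(C)  ⇒  sin(C) = 2·Area/(a·b) = 2·17.1/(8.7·9.6) = 34.2/83.52 ≈ 0.409483
C = arcsin(0.409483) ≈ 24.1723° (taking the acute solution since C < 90°)

C = 24.17°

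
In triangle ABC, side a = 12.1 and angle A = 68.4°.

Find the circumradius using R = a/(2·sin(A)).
R = a/(2·sin(A)) = 12.1/(2·sin(68.4°))
sin(68.4°) ≈ 0.929776
R ≈ 12.1/(2·0.929776) = 12.1/1.85955 ≈ 6.50694

R = 6.507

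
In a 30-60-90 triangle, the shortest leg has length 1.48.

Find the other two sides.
In a 30-60-90 triangle the sides are in ratio 1 : √3 : 2 (short leg : long leg : hypotenuse).
Long leg = 1.48·√3 ≈ 1.48·1.73205 ≈ 2.56344
Hypotenuse = 2·1.48 = 2.96

Long leg = 1.48√3 = 2.563, Hypotenuse = 2.96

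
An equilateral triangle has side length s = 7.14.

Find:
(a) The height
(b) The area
(a) The height splits the triangle into two 30-60-90 halves: h = s·√3/2 = 7.14·1.73205/2 ≈ 12.3668/2 ≈ 6.18342
(b) Area = (√3/4)·s² = (√3/4)·7.14² = (√3/4)·50.9796 ≈ 0.433013·50.9796 ≈ 22.0748

Height = 6.183, Area = 22.07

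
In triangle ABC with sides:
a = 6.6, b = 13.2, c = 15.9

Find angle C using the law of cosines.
c² = a² + b² − 2ab·cos(C)  ⇒  cos(C) = (a² + b² − c²)/(2ab)
cos(C) = (6.6² + 13.2² − 15.9²)/(2·6.6·13.2) = (43.56 + 174.24 − 252.81)/174.24 = -35.01/174.24 ≈ -0.20093
C = arccos(-0.20093) ≈ 101.591°

C = 101.6°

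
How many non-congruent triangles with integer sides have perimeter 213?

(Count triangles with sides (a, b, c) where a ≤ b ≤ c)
Let a ≤ b ≤ c with a + b + c = 213. The only binding inequality is a + b > c, i.e. 213 − c > c, so c < 213/2; and c ≥ 213/3 since c is the largest side.
So 71 ≤ c ≤ 106. For each c, b runs from ⌈(213 − c)/2⌉ up to c (then a = 213 − b − c satisfies 1 ≤ a ≤ b automatically), giving c − ⌈(213 − c)/2⌉ + 1 choices.
Summing over c: 1 + 2 + 4 + 5 + … + 52 + 53  (36 terms, c = 71, …, 106) = 972
Check (closed form: nearest integer to p²/48 for even p, (p+3)²/48 for odd p): (213+3)²/48 = 216²/48 = 46656/48 ≈ 972.00 → 972

972 triangles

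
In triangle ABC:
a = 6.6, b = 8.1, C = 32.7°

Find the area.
Two sides and the included angle (SAS): A = ½·a·b·sin(C) = ½·6.6·8.1·sin(32.7°)
sin(32.7°) ≈ 0.54024
A ≈ ½·53.46·0.54024 = 26.73·0.54024 ≈ 14.4406

Area = 14.44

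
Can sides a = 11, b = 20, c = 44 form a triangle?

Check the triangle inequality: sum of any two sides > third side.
a + b vs c: 11 + 20 = 31 ≤ 44  ✗
a + c vs b: 11 + 44 = 55 > 20  ✓
b + c vs a: 20 + 44 = 64 > 11  ✓

No: 11 + 20 = 31 is not > 44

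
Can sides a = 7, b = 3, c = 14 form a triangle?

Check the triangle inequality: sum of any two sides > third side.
a + b vs c: 7 + 3 = 10 ≤ 14  ✗
a + c vs b: 7 + 14 = 21 > 3  ✓
b + c vs a: 3 + 14 = 17 > 7  ✓

No: 7 + 3 = 10 is not > 14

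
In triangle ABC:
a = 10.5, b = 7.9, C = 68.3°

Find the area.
Two sides and the included angle (SAS): A = ½·a·b·sin(C) = ½·10.5·7.9·sin(68.3°)
sin(68.3°) ≈ 0.929133
A ≈ ½·82.95·0.929133 = 41.475·0.929133 ≈ 38.5358

Area = 38.54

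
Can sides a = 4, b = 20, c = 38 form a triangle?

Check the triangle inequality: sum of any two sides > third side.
a + b vs c: 4 + 20 = 24 ≤ 38  ✗
a + c vs b: 4 + 38 = 42 > 20  ✓
b + c vs a: 20 + 38 = 58 > 4  ✓

No: 4 + 20 = 24 is not > 38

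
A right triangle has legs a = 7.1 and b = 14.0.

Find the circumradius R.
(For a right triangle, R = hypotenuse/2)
Hypotenuse c = √(a² + b²) = √(50.41 + 196) = √246.41 ≈ 15.6975
R = c/2 ≈ 15.6975/2 ≈ 7.84873

R = 7.849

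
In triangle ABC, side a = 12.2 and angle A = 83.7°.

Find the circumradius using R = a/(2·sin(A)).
R = a/(2·sin(A)) = 12.2/(2·sin(83.7°))
sin(83.7°) ≈ 0.993961
R ≈ 12.2/(2·0.993961) = 12.2/1.98792 ≈ 6.13706

R = 6.137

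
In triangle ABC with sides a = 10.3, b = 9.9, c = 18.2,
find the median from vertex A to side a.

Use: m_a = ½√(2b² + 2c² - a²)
m_a = ½√(2·9.9² + 2·18.2² − 10.3²) = ½√(2·98.01 + 2·331.24 − 106.09) = ½√(196.02 + 662.48 − 106.09) = ½√752.41
√752.41 ≈ 27.4301, so m_a ≈ 13.715

m_a = 13.72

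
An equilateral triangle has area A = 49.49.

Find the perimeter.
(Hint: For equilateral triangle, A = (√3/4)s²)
A = (√3/4)s²  ⇒  s² = 4A/√3 = 4·49.49/√3 = 197.96/1.73205 ≈ 114.292
s ≈ √114.292 ≈ 10.6908
Perimeter = 3s ≈ 3·10.6908 ≈ 32.0723

Perimeter = 32.07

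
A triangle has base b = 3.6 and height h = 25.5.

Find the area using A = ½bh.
A = ½·b·h = ½·3.6·25.5 = ½·91.8 = 45.9

Area = 45.9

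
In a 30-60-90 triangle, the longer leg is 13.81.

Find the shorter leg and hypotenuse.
In a 30-60-90 triangle the sides are in ratio 1 : √3 : 2, so short leg = long leg/√3 and hypotenuse = 2·(short leg).
Short leg = 13.81/√3 ≈ 13.81/1.73205 ≈ 7.97321
Hypotenuse = 2·7.97321 ≈ 15.9464

Short leg = 7.973, Hypotenuse = 15.95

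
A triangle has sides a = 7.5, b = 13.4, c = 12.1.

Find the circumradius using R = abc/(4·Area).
First find the area with Heron's formula.
s = (7.5 + 13.4 + 12.1)/2 = 16.5
Area = √(s(s−a)(s−b)(s−c)) = √(16.5·9·3.1·4.4) ≈ √2025.54 ≈ 45.006
abc = 7.5·13.4·12.1 = 1216.05
R = abc/(4·Area) ≈ 1216.05/(4·45.006) = 1216.05/180.024 ≈ 6.75493

R = 6.755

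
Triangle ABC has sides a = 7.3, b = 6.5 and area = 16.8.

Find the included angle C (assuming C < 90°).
Area = ½·a·b·sin(C)  ⇒  sin(C) = 2·Area/(a·b) = 2·16.8/(7.3·6.5) = 33.6/47.45 ≈ 0.708114
C = arcsin(0.708114) ≈ 45.0817° (taking the acute solution since C < 90°)

C = 45.08°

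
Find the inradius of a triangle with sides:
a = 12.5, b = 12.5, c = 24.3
r = Area/s where s is the semi-perimeter.
s = (12.5 + 12.5 + 24.3)/2 = 49.3/2 = 24.65
Area = √(s(s−a)(s−b)(s−c)) = √(24.65·12.15·12.15·0.35) ≈ √1273.61 ≈ 35.6877
r ≈ 35.6877/24.65 ≈ 1.44778

r = 1.448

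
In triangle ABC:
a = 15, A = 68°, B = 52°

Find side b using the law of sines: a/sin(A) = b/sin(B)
a/sin(A) = b/sin(B)  ⇒  b = a·sin(B)/sin(A) = 15·sin(52°)/sin(68°)
sin(52°) ≈ 0.788011, sin(68°) ≈ 0.927184
b ≈ 15·0.788011/0.927184 ≈ 11.8202/0.927184 ≈ 12.7485

b = 12.75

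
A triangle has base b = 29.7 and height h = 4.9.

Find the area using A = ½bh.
A = ½·b·h = ½·29.7·4.9 = ½·145.53 = 72.765

Area = 72.765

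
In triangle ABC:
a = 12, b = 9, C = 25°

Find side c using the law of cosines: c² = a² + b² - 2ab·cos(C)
c² = 12² + 9² − 2·12·9·cos(25°)
cos(25°) ≈ 0.906308
c² ≈ 144 + 81 − 216·(0.906308) ≈ 225 − 195.762 ≈ 29.2375
c ≈ √29.2375 ≈ 5.40717

c = 5.407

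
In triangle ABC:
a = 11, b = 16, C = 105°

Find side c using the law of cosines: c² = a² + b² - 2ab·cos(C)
c² = 11² + 16² − 2·11·16·cos(105°)
cos(105°) ≈ -0.258819
c² ≈ 121 + 256 − 352·(-0.258819) ≈ 377 + 91.1043 ≈ 468.104
c ≈ √468.104 ≈ 21.6357

c = 21.64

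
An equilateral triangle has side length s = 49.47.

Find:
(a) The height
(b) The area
(a) The height splits the triangle into two 30-60-90 halves: h = s·√3/2 = 49.47·1.73205/2 ≈ 85.6846/2 ≈ 42.8423
(b) Area = (√3/4)·s² = (√3/4)·49.47² = (√3/4)·2447.2809 ≈ 0.433013·2447.2809 ≈ 1059.7

Height = 42.84, Area = 1060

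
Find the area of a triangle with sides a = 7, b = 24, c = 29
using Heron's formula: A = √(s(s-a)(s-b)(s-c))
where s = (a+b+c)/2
s = (7 + 24 + 29)/2 = 60/2 = 30
s − a = 23, s − b = 6, s − c = 1
s(s−a)(s−b)(s−c) = 30·23·6·1 = 4140
Area = √4140 ≈ 64.3428

s = 30.0, Area = 64.34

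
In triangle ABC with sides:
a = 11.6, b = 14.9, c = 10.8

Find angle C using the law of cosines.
c² = a² + b² − 2ab·cos(C)  ⇒  cos(C) = (a² + b² − c²)/(2ab)
cos(C) = (11.6² + 14.9² − 10.8²)/(2·11.6·14.9) = (134.56 + 222.01 − 116.64)/345.68 = 239.93/345.68 ≈ 0.694081
C = arccos(0.694081) ≈ 46.046°

C = 46.05°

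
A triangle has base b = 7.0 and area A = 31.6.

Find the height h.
A = ½·b·h  ⇒  h = 2A/b = 2·31.6/7.0 = 63.2/7.0 ≈ 9.02857

h = 9.029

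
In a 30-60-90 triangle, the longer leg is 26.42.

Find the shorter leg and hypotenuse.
In a 30-60-90 triangle the sides are in ratio 1 : √3 : 2, so short leg = long leg/√3 and hypotenuse = 2·(short leg).
Short leg = 26.42/√3 ≈ 26.42/1.73205 ≈ 15.2536
Hypotenuse = 2·15.2536 ≈ 30.5072

Short leg = 15.25, Hypotenuse = 30.51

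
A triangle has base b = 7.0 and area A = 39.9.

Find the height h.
A = ½·b·h  ⇒  h = 2A/b = 2·39.9/7.0 = 79.8/7.0 ≈ 11.4

h = 11.4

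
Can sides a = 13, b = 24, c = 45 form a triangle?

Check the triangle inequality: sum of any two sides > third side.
a + b vs c: 13 + 24 = 37 ≤ 45  ✗
a + c vs b: 13 + 45 = 58 > 24  ✓
b + c vs a: 24 + 45 = 69 > 13  ✓

No: 13 + 24 = 37 is not > 45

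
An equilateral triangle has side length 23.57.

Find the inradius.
r = Area/s with s the semi-perimeter.
Area = (√3/4)·23.57² = (√3/4)·555.5449 ≈ 0.433013·555.5449 ≈ 240.558
s = 3·23.57/2 = 35.355
r ≈ 240.558/35.355 ≈ 6.80407
(Equivalently r = side/(2√3) = 23.57/3.4641 ≈ 6.80407.)

r = 6.804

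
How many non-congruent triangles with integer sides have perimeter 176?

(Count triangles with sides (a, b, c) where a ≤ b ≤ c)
Let a ≤ b ≤ c with a + b + c = 176. The only binding inequality is a + b > c, i.e. 176 − c > c, so c < 176/2; and c ≥ 176/3 since c is the largest side.
So 59 ≤ c ≤ 87. For each c, b runs from ⌈(176 − c)/2⌉ up to c (then a = 176 − b − c satisfies 1 ≤ a ≤ b automatically), giving c − ⌈(176 − c)/2⌉ + 1 choices.
Summing over c: 1 + 3 + 4 + 6 + … + 42 + 43  (29 terms, c = 59, …, 87) = 645
Check (closed form: nearest integer to p²/48 for even p, (p+3)²/48 for odd p): 176²/48 = 30976/48 ≈ 645.33 → 645

645 triangles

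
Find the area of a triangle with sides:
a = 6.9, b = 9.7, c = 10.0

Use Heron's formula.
s = (6.9 + 9.7 + 10.0)/2 = 26.6/2 = 13.3
s − a = 6.4, s − b = 3.6, s − c = 3.3
s(s−a)(s−b)(s−c) = 13.3·6.4·3.6·3.3 ≈ 1011.23
Area = √1011.23 ≈ 31.7998

Area = 31.8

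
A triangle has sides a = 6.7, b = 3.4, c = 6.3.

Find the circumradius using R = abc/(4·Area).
First find the area with Heron's formula.
s = (6.7 + 3.4 + 6.3)/2 = 8.2
Area = √(s(s−a)(s−b)(s−c)) = √(8.2·1.5·4.8·1.9) ≈ √112.176 ≈ 10.5913
abc = 6.7·3.4·6.3 = 143.514
R = abc/(4·Area) ≈ 143.514/(4·10.5913) = 143.514/42.3653 ≈ 3.38754

R = 3.388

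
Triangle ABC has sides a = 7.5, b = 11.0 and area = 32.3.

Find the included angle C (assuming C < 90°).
Area = ½·a·b·sin(C)  ⇒  sin(C) = 2·Area/(a·b) = 2·32.3/(7.5·11.0) = 64.6/82.5 ≈ 0.78303
C = arcsin(0.78303) ≈ 51.5389° (taking the acute solution since C < 90°)

C = 51.54°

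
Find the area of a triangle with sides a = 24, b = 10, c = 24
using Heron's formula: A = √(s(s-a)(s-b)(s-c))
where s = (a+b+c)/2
s = (24 + 10 + 24)/2 = 58/2 = 29
s − a = 5, s − b = 19, s − c = 5
s(s−a)(s−b)(s−c) = 29·5·19·5 = 13775
Area = √13775 ≈ 117.367

s = 29.0, Area = 117.4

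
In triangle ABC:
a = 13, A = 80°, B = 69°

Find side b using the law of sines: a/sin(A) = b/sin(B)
a/sin(A) = b/sin(B)  ⇒  b = a·sin(B)/sin(A) = 13·sin(69°)/sin(80°)
sin(69°) ≈ 0.93358, sin(80°) ≈ 0.984808
b ≈ 13·0.93358/0.984808 ≈ 12.1365/0.984808 ≈ 12.3238

b = 12.32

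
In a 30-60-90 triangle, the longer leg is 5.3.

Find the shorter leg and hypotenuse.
In a 30-60-90 triangle the sides are in ratio 1 : √3 : 2, so short leg = long leg/√3 and hypotenuse = 2·(short leg).
Short leg = 5.3/√3 ≈ 5.3/1.73205 ≈ 3.05996
Hypotenuse = 2·3.05996 ≈ 6.11991

Short leg = 3.06, Hypotenuse = 6.12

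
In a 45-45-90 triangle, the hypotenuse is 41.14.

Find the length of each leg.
In a 45-45-90 triangle hypotenuse = leg·√2, so leg = hypotenuse/√2.
Leg = 41.14/√2 ≈ 41.14/1.41421 ≈ 29.0904

Each leg = 29.09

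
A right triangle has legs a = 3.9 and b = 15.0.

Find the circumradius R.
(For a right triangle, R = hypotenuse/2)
Hypotenuse c = √(a² + b²) = √(15.21 + 225) = √240.21 ≈ 15.4987
R = c/2 ≈ 15.4987/2 ≈ 7.74935

R = 7.749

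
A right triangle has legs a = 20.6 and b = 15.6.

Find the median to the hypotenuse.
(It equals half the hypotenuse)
Hypotenuse c = √(a² + b²) = √(424.36 + 243.36) = √667.72 ≈ 25.8403
Median to hypotenuse = c/2 ≈ 25.8403/2 ≈ 12.9201

Median = 12.92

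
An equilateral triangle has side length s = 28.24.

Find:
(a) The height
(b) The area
(a) The height splits the triangle into two 30-60-90 halves: h = s·√3/2 = 28.24·1.73205/2 ≈ 48.9131/2 ≈ 24.4566
(b) Area = (√3/4)·s² = (√3/4)·28.24² = (√3/4)·797.4976 ≈ 0.433013·797.4976 ≈ 345.327

Height = 24.46, Area = 345.3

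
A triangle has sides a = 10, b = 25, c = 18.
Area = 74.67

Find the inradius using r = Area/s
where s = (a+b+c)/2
s = (10 + 25 + 18)/2 = 53/2 = 26.5
r = Area/s = 74.67/26.5 ≈ 2.81774

r = 2.818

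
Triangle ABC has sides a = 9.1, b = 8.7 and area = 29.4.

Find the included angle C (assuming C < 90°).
Area = ½·a·b·sin(C)  ⇒  sin(C) = 2·Area/(a·b) = 2·29.4/(9.1·8.7) = 58.8/79.17 ≈ 0.742706
C = arcsin(0.742706) ≈ 47.9624° (taking the acute solution since C < 90°)

C = 47.96°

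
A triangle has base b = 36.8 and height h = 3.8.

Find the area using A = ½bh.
A = ½·b·h = ½·36.8·3.8 = ½·139.84 = 69.92

Area = 69.92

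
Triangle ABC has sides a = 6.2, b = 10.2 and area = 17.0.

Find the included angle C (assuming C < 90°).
Area = ½·a·b·sin(C)  ⇒  sin(C) = 2·Area/(a·b) = 2·17.0/(6.2·10.2) = 34/63.24 ≈ 0.537634
C = arcsin(0.537634) ≈ 32.5227° (taking the acute solution since C < 90°)

C = 32.52°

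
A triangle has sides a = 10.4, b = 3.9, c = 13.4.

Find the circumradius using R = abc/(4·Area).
First find the area with Heron's formula.
s = (10.4 + 3.9 + 13.4)/2 = 13.85
Area = √(s(s−a)(s−b)(s−c)) = √(13.85·3.45·9.95·0.45) ≈ √213.946 ≈ 14.6269
abc = 10.4·3.9·13.4 = 543.504
R = abc/(4·Area) ≈ 543.504/(4·14.6269) = 543.504/58.5076 ≈ 9.28946

R = 9.289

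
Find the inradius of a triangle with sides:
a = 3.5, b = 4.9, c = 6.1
r = Area/s where s is the semi-perimeter.
s = (3.5 + 4.9 + 6.1)/2 = 14.5/2 = 7.25
Area = √(s(s−a)(s−b)(s−c)) = √(7.25·3.75·2.35·1.15) ≈ √73.4742 ≈ 8.57171
r ≈ 8.57171/7.25 ≈ 1.1823

r = 1.182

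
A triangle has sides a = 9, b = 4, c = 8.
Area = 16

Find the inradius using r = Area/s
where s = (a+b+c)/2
s = (9 + 4 + 8)/2 = 21/2 = 10.5
r = Area/s = 16/10.5 ≈ 1.52381

r = 1.524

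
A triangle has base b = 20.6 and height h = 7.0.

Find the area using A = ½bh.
A = ½·b·h = ½·20.6·7.0 = ½·144.2 = 72.1

Area = 72.1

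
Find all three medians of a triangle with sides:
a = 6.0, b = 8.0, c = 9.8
Median formula: m_a = ½√(2b² + 2c² − a²) (and cyclically). a² = 36, b² = 64, c² = 96.04.
m_a = ½√(2·64 + 2·96.04 − 36) = ½√284.08 ≈ ½·16.8547 ≈ 8.42734
m_b = ½√(2·36 + 2·96.04 − 64) = ½√200.08 ≈ ½·14.145 ≈ 7.07248
m_c = ½√(2·36 + 2·64 − 96.04) = ½√103.96 ≈ ½·10.1961 ≈ 5.09804

m_a = 8.427, m_b = 7.072, m_c = 5.098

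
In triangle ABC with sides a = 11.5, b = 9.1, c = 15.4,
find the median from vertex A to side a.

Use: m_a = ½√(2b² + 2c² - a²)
m_a = ½√(2·9.1² + 2·15.4² − 11.5²) = ½√(2·82.81 + 2·237.16 − 132.25) = ½√(165.62 + 474.32 − 132.25) = ½√507.69
√507.69 ≈ 22.532, so m_a ≈ 11.266

m_a = 11.27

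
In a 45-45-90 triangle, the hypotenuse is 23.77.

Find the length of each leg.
In a 45-45-90 triangle hypotenuse = leg·√2, so leg = hypotenuse/√2.
Leg = 23.77/√2 ≈ 23.77/1.41421 ≈ 16.8079

Each leg = 16.81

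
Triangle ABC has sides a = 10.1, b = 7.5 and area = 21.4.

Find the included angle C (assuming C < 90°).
Area = ½·a·b·sin(C)  ⇒  sin(C) = 2·Area/(a·b) = 2·21.4/(10.1·7.5) = 42.8/75.75 ≈ 0.565017
C = arcsin(0.565017) ≈ 34.4034° (taking the acute solution since C < 90°)

C = 34.4°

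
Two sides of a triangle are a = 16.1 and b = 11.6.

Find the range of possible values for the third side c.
Triangle inequality: |a − b| < c < a + b
|a − b| = |16.1 − 11.6| = 4.5
a + b = 16.1 + 11.6 = 27.7

4.5 < c < 27.7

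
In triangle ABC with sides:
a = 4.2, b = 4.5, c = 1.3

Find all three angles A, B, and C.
Law of cosines for each angle (a² = 17.64, b² = 20.25, c² = 1.69):
cos(A) = (b² + c² − a²)/(2bc) = (20.25 + 1.69 − 17.64)/(2·4.5·1.3) = 4.3/11.7 ≈ 0.367521  ⇒  A ≈ 68.4372°
cos(B) = (a² + c² − b²)/(2ac) = (17.64 + 1.69 − 20.25)/(2·4.2·1.3) = -0.92/10.92 ≈ -0.0842491  ⇒  B ≈ 94.8328°
cos(C) = (a² + b² − c²)/(2ab) = (17.64 + 20.25 − 1.69)/(2·4.2·4.5) = 36.2/37.8 ≈ 0.957672  ⇒  C ≈ 16.73°
Check: A + B + C ≈ 180°

A = 68.44°, B = 94.83°, C = 16.73°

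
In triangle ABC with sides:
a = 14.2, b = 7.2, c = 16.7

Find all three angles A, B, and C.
Law of cosines for each angle (a² = 201.64, b² = 51.84, c² = 278.89):
cos(A) = (b² + c² − a²)/(2bc) = (51.84 + 278.89 − 201.64)/(2·7.2·16.7) = 129.09/240.48 ≈ 0.536801  ⇒  A ≈ 57.5338°
cos(B) = (a² + c² − b²)/(2ac) = (201.64 + 278.89 − 51.84)/(2·14.2·16.7) = 428.69/474.28 ≈ 0.903875  ⇒  B ≈ 25.3278°
cos(C) = (a² + b² − c²)/(2ab) = (201.64 + 51.84 − 278.89)/(2·14.2·7.2) = -25.41/204.48 ≈ -0.124266  ⇒  C ≈ 97.1384°
Check: A + B + C ≈ 180°

A = 57.53°, B = 25.33°, C = 97.14°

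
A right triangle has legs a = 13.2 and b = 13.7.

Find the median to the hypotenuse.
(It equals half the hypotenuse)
Hypotenuse c = √(a² + b²) = √(174.24 + 187.69) = √361.93 ≈ 19.0245
Median to hypotenuse = c/2 ≈ 19.0245/2 ≈ 9.51223

Median = 9.512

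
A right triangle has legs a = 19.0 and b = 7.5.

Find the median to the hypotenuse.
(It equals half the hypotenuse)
Hypotenuse c = √(a² + b²) = √(361 + 56.25) = √417.25 ≈ 20.4267
Median to hypotenuse = c/2 ≈ 20.4267/2 ≈ 10.2133

Median = 10.21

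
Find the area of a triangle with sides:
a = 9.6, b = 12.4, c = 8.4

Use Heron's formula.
s = (9.6 + 12.4 + 8.4)/2 = 30.4/2 = 15.2
s − a = 5.6, s − b = 2.8, s − c = 6.8
s(s−a)(s−b)(s−c) = 15.2·5.6·2.8·6.8 ≈ 1620.68
Area = √1620.68 ≈ 40.2577

Area = 40.26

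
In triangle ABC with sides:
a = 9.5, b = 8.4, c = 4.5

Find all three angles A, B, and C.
Law of cosines for each angle (a² = 90.25, b² = 70.56, c² = 20.25):
cos(A) = (b² + c² − a²)/(2bc) = (70.56 + 20.25 − 90.25)/(2·8.4·4.5) = 0.56/75.6 ≈ 0.00740741  ⇒  A ≈ 89.5756°
cos(B) = (a² + c² − b²)/(2ac) = (90.25 + 20.25 − 70.56)/(2·9.5·4.5) = 39.94/85.5 ≈ 0.467135  ⇒  B ≈ 62.1515°
cos(C) = (a² + b² − c²)/(2ab) = (90.25 + 70.56 − 20.25)/(2·9.5·8.4) = 140.56/159.6 ≈ 0.880702  ⇒  C ≈ 28.2729°
Check: A + B + C ≈ 180°

A = 89.58°, B = 62.15°, C = 28.27°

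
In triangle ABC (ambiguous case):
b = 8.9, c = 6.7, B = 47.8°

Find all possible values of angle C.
b/sin(B) = c/sin(C)  ⇒  sin(C) = c·sin(B)/b = 6.7·sin(47.8°)/8.9
sin(47.8°) ≈ 0.740805
sin(C) ≈ 6.7·0.740805/8.9 ≈ 4.96339/8.9 ≈ 0.557684
Candidate 1: C₁ = arcsin(0.557684) ≈ 33.8958°  →  A = 180° − 47.8° − 33.8958° ≈ 98.3042° > 0, valid
Candidate 2: C₂ = 180° − C₁ ≈ 146.104°  →  A = 180° − 47.8° − 146.104° ≈ -13.9042° ≤ 0, not a valid triangle

C = 33.9° (one solution)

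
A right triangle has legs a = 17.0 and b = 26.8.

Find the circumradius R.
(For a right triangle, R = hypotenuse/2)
Hypotenuse c = √(a² + b²) = √(289 + 718.24) = √1007.24 ≈ 31.737
R = c/2 ≈ 31.737/2 ≈ 15.8685

R = 15.87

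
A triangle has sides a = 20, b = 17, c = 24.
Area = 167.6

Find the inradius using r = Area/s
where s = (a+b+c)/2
s = (20 + 17 + 24)/2 = 61/2 = 30.5
r = Area/s = 167.6/30.5 ≈ 5.49508

r = 5.495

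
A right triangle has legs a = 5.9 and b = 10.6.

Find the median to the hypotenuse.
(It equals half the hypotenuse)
Hypotenuse c = √(a² + b²) = √(34.81 + 112.36) = √147.17 ≈ 12.1314
Median to hypotenuse = c/2 ≈ 12.1314/2 ≈ 6.06568

Median = 6.066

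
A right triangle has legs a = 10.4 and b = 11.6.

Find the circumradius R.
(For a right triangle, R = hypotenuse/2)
Hypotenuse c = √(a² + b²) = √(108.16 + 134.56) = √242.72 ≈ 15.5795
R = c/2 ≈ 15.5795/2 ≈ 7.78974

R = 7.79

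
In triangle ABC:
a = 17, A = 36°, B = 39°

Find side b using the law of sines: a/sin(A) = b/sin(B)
a/sin(A) = b/sin(B)  ⇒  b = a·sin(B)/sin(A) = 17·sin(39°)/sin(36°)
sin(39°) ≈ 0.62932, sin(36°) ≈ 0.587785
b ≈ 17·0.62932/0.587785 ≈ 10.6984/0.587785 ≈ 18.2013

b = 18.2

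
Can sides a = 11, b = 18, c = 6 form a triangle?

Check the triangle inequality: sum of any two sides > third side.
a + b vs c: 11 + 18 = 29 > 6  ✓
a + c vs b: 11 + 6 = 17 ≤ 18  ✗
b + c vs a: 18 + 6 = 24 > 11  ✓

No: 11 + 6 = 17 is not > 18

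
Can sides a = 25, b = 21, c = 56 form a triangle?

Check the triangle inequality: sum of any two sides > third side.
a + b vs c: 25 + 21 = 46 ≤ 56  ✗
a + c vs b: 25 + 56 = 81 > 21  ✓
b + c vs a: 21 + 56 = 77 > 25  ✓

No: 25 + 21 = 46 is not > 56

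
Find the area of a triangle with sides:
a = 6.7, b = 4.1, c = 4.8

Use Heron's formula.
s = (6.7 + 4.1 + 4.8)/2 = 15.6/2 = 7.8
s − a = 1.1, s − b = 3.7, s − c = 3
s(s−a)(s−b)(s−c) = 7.8·1.1·3.7·3 ≈ 95.238
Area = √95.238 ≈ 9.759

Area = 9.759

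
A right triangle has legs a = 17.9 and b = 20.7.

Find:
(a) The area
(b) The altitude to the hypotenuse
(a) The legs are perpendicular, so Area = ½·a·b = ½·17.9·20.7 = ½·370.53 = 185.265
(b) Hypotenuse c = √(a² + b²) = √(320.41 + 428.49) = √748.9 ≈ 27.366
    Area = ½·c·h_c  ⇒  h_c = 2·Area/c = 370.53/27.366 ≈ 13.5398

Area = 185.265, h_c = 13.54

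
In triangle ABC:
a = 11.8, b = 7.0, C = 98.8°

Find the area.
Two sides and the included angle (SAS): A = ½·a·b·sin(C) = ½·11.8·7.0·sin(98.8°)
sin(98.8°) ≈ 0.988228
A ≈ ½·82.6·0.988228 = 41.3·0.988228 ≈ 40.8138

Area = 40.81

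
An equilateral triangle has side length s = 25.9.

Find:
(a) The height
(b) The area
(a) The height splits the triangle into two 30-60-90 halves: h = s·√3/2 = 25.9·1.73205/2 ≈ 44.8601/2 ≈ 22.4301
(b) Area = (√3/4)·s² = (√3/4)·25.9² = (√3/4)·670.81 ≈ 0.433013·670.81 ≈ 290.469

Height = 22.43, Area = 290.5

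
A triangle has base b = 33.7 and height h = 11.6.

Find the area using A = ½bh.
A = ½·b·h = ½·33.7·11.6 = ½·390.92 = 195.46

Area = 195.46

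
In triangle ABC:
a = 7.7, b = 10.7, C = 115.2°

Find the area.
Two sides and the included angle (SAS): A = ½·a·b·sin(C) = ½·7.7·10.7·sin(115.2°)
sin(115.2°) ≈ 0.904827
A ≈ ½·82.39·0.904827 = 41.195·0.904827 ≈ 37.2744

Area = 37.27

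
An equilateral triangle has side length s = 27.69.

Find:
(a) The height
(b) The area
(a) The height splits the triangle into two 30-60-90 halves: h = s·√3/2 = 27.69·1.73205/2 ≈ 47.9605/2 ≈ 23.9802
(b) Area = (√3/4)·s² = (√3/4)·27.69² = (√3/4)·766.7361 ≈ 0.433013·766.7361 ≈ 332.006

Height = 23.98, Area = 332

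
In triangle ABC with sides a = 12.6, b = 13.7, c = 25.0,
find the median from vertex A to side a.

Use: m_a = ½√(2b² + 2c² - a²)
m_a = ½√(2·13.7² + 2·25.0² − 12.6²) = ½√(2·187.69 + 2·625 − 158.76) = ½√(375.38 + 1250 − 158.76) = ½√1466.62
√1466.62 ≈ 38.2965, so m_a ≈ 19.1482

m_a = 19.15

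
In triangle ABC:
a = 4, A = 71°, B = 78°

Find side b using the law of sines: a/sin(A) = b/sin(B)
a/sin(A) = b/sin(B)  ⇒  b = a·sin(B)/sin(A) = 4·sin(78°)/sin(71°)
sin(78°) ≈ 0.978148, sin(71°) ≈ 0.945519
b ≈ 4·0.978148/0.945519 ≈ 3.91259/0.945519 ≈ 4.13804

b = 4.138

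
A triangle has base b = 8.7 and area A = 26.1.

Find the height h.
A = ½·b·h  ⇒  h = 2A/b = 2·26.1/8.7 = 52.2/8.7 ≈ 6

h = 6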